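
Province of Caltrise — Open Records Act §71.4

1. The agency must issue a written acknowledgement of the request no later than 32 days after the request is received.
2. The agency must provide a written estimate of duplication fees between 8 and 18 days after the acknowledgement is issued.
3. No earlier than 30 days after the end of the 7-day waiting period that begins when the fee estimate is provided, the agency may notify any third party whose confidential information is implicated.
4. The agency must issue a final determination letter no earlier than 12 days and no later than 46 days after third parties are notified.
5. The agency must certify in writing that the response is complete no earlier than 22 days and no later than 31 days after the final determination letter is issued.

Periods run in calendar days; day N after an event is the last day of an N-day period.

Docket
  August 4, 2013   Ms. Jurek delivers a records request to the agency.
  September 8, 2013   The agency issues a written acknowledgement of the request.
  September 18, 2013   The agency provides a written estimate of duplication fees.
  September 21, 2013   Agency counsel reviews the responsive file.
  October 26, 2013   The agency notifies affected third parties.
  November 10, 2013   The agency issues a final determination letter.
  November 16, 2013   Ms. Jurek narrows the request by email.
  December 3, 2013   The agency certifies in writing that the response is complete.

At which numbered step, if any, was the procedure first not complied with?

Step 1: 32 days after August 4, 2013 (when the request is received) is September 5, 2013; done September 8, 2013 — 3 days late.
The procedure was therefore not followed at step 1.

Step 1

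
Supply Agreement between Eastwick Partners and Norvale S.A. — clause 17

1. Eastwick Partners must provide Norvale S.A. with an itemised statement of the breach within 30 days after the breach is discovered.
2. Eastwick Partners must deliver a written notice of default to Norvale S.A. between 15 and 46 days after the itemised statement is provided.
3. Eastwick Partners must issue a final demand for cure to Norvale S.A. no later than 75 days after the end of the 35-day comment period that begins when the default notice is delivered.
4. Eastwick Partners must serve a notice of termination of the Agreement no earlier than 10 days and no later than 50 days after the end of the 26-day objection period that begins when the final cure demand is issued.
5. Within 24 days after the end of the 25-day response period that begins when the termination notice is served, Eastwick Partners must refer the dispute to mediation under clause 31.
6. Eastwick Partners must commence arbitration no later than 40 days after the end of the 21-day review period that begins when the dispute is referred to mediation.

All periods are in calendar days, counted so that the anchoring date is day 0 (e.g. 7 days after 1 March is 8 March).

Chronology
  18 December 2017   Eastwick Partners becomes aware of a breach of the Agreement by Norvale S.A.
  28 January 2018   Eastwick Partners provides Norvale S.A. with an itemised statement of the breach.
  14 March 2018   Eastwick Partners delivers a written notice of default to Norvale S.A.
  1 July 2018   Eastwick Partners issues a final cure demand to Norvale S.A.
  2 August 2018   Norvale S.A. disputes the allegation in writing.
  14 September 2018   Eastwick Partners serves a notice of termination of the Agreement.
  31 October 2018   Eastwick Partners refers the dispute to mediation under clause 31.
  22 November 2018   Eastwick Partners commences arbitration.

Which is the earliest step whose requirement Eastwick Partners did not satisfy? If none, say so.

Step 1 — counting 30 days from 18 December 2017 (when the breach is discovered) gives a deadline of 17 January 2018; 28 January 2018 misses that deadline by 11 days.

Step 1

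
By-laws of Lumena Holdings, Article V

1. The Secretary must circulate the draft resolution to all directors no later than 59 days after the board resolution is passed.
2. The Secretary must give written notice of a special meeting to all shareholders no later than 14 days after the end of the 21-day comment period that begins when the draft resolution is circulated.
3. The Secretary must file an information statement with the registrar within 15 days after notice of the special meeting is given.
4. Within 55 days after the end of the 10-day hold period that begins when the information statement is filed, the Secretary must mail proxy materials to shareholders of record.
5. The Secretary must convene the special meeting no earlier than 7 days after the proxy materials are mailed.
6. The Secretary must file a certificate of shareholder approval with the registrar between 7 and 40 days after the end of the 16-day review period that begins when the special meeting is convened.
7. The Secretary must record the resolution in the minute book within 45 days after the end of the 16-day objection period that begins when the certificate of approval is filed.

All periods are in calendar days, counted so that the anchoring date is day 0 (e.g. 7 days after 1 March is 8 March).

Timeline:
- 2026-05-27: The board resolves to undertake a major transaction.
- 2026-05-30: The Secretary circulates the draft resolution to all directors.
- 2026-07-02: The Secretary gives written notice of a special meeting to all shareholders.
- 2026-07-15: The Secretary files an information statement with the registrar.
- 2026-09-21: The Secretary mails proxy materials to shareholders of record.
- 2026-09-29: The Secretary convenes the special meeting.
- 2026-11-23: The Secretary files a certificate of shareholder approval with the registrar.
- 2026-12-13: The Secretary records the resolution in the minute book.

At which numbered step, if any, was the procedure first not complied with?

Step 4

(1) due by 2026-05-27 + 59 days = 2026-07-25; 2026-05-30 is within that limit.
(2) due by 2026-06-20 + 14 days = 2026-07-04; done 2026-07-02 — timely.
(3) due by 2026-07-02 + 15 days = 2026-07-17; completed 2026-07-15, before the deadline.
(4) due by 2026-07-25 + 55 days = 2026-09-18; done 2026-09-21 — 3 days late.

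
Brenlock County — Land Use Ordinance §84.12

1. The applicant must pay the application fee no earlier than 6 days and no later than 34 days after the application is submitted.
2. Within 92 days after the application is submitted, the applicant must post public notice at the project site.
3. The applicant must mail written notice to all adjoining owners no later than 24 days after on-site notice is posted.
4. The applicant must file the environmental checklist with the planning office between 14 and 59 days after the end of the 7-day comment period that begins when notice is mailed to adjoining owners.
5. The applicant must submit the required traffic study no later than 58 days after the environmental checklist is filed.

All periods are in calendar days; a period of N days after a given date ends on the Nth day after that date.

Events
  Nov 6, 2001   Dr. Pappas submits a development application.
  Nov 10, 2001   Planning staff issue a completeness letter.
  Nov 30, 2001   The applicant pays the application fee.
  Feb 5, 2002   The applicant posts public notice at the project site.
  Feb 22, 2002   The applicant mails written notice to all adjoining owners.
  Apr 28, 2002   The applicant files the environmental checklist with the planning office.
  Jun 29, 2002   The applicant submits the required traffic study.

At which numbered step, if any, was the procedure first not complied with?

Step 1: the window is 6–34 days after Nov 6, 2001 (when the application is submitted), so Nov 12, 2001 through Dec 10, 2001; done Nov 30, 2001, which is between those dates.
Step 2: 92 days after Nov 6, 2001 (when the application is submitted) is Feb 6, 2002; completed Feb 5, 2002, before the deadline.
Step 3: 24 days after Feb 5, 2002 (when on-site notice is posted) is Mar 1, 2002; Feb 22, 2002 is within that limit.
Step 4: the window is 14–59 days after Mar 1, 2002 (end of the 7-day comment period, which began when notice is mailed to adjoining owners on Feb 22, 2002), so Mar 15, 2002 through Apr 29, 2002; done Apr 28, 2002, which is between those dates.
Step 5: 58 days after Apr 28, 2002 (when the environmental checklist is filed) is Jun 25, 2002; done Jun 29, 2002 — 4 days late.
The analysis stops there.

Step 5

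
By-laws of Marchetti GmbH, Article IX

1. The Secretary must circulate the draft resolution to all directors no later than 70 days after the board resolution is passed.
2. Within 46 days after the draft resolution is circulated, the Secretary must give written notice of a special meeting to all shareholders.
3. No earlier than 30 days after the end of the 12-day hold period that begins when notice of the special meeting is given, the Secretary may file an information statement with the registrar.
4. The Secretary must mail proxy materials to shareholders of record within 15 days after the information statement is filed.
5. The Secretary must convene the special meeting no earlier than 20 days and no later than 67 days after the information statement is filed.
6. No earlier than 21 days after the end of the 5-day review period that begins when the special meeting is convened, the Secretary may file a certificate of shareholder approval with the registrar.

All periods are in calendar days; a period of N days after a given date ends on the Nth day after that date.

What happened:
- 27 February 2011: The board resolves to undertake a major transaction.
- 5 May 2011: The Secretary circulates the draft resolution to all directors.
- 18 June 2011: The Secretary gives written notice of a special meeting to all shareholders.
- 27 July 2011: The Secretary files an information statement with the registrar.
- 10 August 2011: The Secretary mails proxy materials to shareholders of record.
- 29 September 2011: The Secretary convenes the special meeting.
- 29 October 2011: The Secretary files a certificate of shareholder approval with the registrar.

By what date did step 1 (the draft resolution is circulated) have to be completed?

Step 1 runs from 27 February 2011, when the board resolution is passed. 70 days after 27 February 2011 is 8 May 2011.

8 May 2011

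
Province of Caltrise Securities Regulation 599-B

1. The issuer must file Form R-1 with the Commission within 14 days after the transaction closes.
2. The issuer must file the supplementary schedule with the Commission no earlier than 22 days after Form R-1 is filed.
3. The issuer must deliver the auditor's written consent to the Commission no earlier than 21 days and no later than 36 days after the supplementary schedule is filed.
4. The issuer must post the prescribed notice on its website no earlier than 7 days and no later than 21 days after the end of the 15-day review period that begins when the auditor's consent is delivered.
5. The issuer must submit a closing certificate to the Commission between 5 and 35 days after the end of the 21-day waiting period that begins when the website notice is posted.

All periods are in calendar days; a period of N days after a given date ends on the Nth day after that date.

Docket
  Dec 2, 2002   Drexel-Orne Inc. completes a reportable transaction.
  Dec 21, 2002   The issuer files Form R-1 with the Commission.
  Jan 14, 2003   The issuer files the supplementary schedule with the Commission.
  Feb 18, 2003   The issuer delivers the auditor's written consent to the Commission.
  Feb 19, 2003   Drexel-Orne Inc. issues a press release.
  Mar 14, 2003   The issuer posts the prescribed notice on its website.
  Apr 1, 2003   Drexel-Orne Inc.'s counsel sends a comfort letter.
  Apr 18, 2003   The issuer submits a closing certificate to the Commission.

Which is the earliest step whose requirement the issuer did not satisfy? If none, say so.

(1) due by Dec 2, 2002 + 14 days = Dec 16, 2002; done Dec 21, 2002 — 5 days late.
No need to go further; step 1 was not satisfied.

Step 1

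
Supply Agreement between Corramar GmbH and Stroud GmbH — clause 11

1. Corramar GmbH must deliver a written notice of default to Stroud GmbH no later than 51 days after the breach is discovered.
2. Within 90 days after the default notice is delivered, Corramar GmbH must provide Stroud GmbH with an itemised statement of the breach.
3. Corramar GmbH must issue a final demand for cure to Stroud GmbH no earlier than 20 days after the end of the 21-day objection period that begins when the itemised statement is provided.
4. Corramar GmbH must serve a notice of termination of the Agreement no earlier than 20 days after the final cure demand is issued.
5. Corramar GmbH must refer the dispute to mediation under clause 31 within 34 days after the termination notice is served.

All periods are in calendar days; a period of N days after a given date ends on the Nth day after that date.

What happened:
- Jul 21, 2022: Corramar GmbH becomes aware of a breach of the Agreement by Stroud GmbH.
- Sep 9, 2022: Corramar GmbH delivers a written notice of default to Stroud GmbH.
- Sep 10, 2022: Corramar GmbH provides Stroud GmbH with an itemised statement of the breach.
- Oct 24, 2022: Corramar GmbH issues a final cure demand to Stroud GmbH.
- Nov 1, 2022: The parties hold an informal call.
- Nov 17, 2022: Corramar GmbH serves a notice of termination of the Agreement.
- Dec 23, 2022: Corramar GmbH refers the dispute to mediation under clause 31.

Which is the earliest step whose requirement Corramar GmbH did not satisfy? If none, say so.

Step 1: 51 days after Jul 21, 2022 (when the breach is discovered) is Sep 10, 2022; done Sep 9, 2022 — timely.
Step 2: 90 days after Sep 9, 2022 (when the default notice is delivered) is Dec 8, 2022; done Sep 10, 2022 — timely.
Step 3: the earliest permitted date is 20 days after Oct 1, 2022 (end of the 21-day objection period, which began when the itemised statement is provided on Sep 10, 2022), i.e. Oct 21, 2022; done Oct 24, 2022 — permitted.
Step 4: the earliest permitted date is 20 days after Oct 24, 2022 (when the final cure demand is issued), i.e. Nov 13, 2022; done Nov 17, 2022, after the minimum wait.
Step 5: 34 days after Nov 17, 2022 (when the termination notice is served) is Dec 21, 2022; Dec 23, 2022 misses that deadline by 2 days.
The analysis stops there.

Step 5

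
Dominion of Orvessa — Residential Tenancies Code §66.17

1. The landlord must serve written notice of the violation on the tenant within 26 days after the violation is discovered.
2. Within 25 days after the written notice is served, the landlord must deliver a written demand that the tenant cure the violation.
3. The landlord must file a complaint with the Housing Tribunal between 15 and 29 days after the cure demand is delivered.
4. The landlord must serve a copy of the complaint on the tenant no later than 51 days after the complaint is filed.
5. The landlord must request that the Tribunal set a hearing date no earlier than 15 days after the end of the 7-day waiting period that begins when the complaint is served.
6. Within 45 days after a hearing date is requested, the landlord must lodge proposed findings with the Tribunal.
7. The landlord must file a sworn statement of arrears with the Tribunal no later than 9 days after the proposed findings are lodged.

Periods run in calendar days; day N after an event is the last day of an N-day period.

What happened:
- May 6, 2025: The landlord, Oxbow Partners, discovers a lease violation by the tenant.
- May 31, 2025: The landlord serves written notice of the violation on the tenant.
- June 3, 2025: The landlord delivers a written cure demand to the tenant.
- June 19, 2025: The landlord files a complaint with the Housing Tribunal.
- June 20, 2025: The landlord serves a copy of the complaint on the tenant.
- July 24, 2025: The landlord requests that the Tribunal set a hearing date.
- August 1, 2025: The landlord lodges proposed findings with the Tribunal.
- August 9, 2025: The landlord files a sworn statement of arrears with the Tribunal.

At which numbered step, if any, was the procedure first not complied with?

Step 1 — counting 26 days from May 6, 2025 (when the violation is discovered) gives a deadline of June 1, 2025; completed May 31, 2025, before the deadline.
Step 2 — counting 25 days from May 31, 2025 (when the written notice is served) gives a deadline of June 25, 2025; completed June 3, 2025, before the deadline.
Step 3 — 15 and 29 days from June 3, 2025 (when the cure demand is delivered) are June 18, 2025 and July 2, 2025 respectively; done June 19, 2025, which is between those dates.
Step 4 — counting 51 days from June 19, 2025 (when the complaint is filed) gives a deadline of August 9, 2025; June 20, 2025 is within that limit.
Step 5 — must wait 15 days from June 27, 2025 (end of the 7-day waiting period, which began when the complaint is served on June 20, 2025), so not before July 12, 2025; July 24, 2025 is on or after that date.
Step 6 — counting 45 days from July 24, 2025 (when a hearing date is requested) gives a deadline of September 7, 2025; completed August 1, 2025, before the deadline.
Step 7 — counting 9 days from August 1, 2025 (when the proposed findings are lodged) gives a deadline of August 10, 2025; done August 9, 2025 — timely.

None — every step was satisfied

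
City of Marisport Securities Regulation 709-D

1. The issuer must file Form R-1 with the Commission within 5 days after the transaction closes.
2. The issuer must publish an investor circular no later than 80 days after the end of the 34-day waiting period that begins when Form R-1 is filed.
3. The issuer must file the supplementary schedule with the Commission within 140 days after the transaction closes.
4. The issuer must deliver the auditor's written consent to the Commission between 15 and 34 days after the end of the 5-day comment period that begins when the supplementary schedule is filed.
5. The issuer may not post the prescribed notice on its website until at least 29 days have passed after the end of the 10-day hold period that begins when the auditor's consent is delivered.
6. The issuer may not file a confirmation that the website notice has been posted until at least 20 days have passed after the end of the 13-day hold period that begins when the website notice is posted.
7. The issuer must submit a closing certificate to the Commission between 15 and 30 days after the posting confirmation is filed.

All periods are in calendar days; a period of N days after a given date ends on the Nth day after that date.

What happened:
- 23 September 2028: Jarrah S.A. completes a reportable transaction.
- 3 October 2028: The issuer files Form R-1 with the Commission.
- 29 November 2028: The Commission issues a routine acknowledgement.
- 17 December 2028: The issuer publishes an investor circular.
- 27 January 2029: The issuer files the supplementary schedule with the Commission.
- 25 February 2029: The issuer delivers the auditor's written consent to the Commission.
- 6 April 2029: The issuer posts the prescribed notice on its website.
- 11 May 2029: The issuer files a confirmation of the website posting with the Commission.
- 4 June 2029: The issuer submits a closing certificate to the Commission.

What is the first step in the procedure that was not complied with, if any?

Step 1

Step 1 — counting 5 days from 23 September 2028 (when the transaction closes) gives a deadline of 28 September 2028; not done until 3 October 2028, 5 days after the deadline.
That is the first point of non-compliance.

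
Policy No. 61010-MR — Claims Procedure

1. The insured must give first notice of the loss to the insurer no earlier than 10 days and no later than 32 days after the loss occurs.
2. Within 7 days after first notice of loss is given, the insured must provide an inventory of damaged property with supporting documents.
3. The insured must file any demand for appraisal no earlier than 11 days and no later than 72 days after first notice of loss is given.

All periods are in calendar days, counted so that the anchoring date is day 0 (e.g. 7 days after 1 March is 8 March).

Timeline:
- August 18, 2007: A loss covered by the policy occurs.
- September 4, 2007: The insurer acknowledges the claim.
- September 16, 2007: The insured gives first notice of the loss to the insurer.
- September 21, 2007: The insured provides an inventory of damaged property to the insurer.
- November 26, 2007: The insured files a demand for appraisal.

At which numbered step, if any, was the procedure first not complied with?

None — every step was satisfied

(1) the permitted window runs from August 18, 2007 + 10 = August 28, 2007 to August 18, 2007 + 32 = September 19, 2007; done September 16, 2007, which is between those dates.
(2) due by September 16, 2007 + 7 days = September 23, 2007; completed September 21, 2007, before the deadline.
(3) the permitted window runs from September 16, 2007 + 11 = September 27, 2007 to September 16, 2007 + 72 = November 27, 2007; November 26, 2007 falls inside that range.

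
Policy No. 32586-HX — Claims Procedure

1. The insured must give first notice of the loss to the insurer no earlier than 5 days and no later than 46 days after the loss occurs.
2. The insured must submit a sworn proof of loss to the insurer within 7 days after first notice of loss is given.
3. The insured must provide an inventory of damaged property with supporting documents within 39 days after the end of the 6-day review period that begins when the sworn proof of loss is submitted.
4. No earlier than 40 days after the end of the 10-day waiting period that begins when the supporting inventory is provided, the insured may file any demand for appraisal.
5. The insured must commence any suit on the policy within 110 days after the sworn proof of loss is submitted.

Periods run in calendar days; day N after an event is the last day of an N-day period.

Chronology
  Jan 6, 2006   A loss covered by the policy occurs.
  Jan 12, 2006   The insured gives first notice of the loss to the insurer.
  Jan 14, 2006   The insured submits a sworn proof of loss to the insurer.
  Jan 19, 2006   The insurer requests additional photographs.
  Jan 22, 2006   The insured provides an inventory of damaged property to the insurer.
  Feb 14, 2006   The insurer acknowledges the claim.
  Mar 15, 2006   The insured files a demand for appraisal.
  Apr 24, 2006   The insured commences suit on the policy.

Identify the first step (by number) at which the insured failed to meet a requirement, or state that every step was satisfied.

Step 1: the window is 5–46 days after Jan 6, 2006 (when the loss occurs), so Jan 11, 2006 through Feb 21, 2006; Jan 12, 2006 falls inside that range.
Step 2: 7 days after Jan 12, 2006 (when first notice of loss is given) is Jan 19, 2006; Jan 14, 2006 is within that limit.
Step 3: 39 days after Jan 20, 2006 (end of the 6-day review period, which began when the sworn proof of loss is submitted on Jan 14, 2006) is Feb 28, 2006; done Jan 22, 2006 — timely.
Step 4: the earliest permitted date is 40 days after Feb 1, 2006 (end of the 10-day waiting period, which began when the supporting inventory is provided on Jan 22, 2006), i.e. Mar 13, 2006; done Mar 15, 2006 — permitted.
Step 5: 110 days after Jan 14, 2006 (when the sworn proof of loss is submitted) is May 4, 2006; completed Apr 24, 2006, before the deadline.

None — every step was satisfied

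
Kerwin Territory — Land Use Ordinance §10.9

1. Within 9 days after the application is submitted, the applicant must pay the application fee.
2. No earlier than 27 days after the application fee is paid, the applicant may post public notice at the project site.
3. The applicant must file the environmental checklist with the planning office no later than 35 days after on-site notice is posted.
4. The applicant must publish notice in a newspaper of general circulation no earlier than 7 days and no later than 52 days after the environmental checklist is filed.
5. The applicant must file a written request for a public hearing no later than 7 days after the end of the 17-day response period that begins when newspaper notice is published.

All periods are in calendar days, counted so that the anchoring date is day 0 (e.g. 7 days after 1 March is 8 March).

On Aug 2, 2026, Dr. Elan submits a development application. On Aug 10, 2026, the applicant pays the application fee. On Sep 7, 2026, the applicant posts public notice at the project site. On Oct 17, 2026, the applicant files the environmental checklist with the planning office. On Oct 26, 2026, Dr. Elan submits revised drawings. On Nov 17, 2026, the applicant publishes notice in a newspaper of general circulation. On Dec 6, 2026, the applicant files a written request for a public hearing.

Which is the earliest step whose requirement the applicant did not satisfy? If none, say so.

Step 3

(1) due by Aug 2, 2026 + 9 days = Aug 11, 2026; Aug 10, 2026 is within that limit.
(2) permitted from Aug 10, 2026 + 27 days = Sep 6, 2026 onward; done Sep 7, 2026, after the minimum wait.
(3) due by Sep 7, 2026 + 35 days = Oct 12, 2026; done Oct 17, 2026 — 5 days late.
The procedure was therefore not followed at step 3.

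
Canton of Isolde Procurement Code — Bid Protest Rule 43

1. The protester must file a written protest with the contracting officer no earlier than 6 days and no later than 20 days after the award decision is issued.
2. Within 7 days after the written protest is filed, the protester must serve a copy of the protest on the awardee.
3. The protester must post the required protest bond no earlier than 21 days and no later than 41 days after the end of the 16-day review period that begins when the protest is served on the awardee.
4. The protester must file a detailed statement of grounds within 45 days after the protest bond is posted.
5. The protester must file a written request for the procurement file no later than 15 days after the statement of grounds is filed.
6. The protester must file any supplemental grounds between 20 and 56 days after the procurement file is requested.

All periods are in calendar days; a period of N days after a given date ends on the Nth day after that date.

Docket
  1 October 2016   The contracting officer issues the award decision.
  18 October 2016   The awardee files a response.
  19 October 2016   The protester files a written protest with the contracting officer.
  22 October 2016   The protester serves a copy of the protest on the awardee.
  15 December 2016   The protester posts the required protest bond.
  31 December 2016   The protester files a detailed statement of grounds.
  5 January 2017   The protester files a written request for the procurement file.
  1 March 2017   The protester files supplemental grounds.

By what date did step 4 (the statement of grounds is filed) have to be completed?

Step 4 runs from 15 December 2016, when the protest bond is posted. 45 days after 15 December 2016 is 29 January 2017.

29 January 2017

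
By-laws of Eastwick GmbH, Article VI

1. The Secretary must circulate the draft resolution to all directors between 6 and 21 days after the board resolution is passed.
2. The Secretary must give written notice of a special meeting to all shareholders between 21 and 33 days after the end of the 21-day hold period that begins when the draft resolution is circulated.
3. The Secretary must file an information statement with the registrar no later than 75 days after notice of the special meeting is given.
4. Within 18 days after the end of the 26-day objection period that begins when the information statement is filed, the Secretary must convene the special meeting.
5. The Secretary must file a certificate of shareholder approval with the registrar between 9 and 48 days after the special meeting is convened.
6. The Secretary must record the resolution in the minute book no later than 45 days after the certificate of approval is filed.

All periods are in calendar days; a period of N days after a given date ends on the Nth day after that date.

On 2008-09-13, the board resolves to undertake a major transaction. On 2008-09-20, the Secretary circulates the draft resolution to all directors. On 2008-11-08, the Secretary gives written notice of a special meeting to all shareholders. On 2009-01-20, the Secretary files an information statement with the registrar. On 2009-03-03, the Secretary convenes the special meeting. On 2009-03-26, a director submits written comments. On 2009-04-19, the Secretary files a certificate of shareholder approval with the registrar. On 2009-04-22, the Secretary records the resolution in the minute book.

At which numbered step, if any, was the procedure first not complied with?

None — every step was satisfied

Step 1: the window is 6–21 days after 2008-09-13 (when the board resolution is passed), so 2008-09-19 through 2008-10-04; done 2008-09-20 — within the window.
Step 2: the window is 21–33 days after 2008-10-11 (end of the 21-day hold period, which began when the draft resolution is circulated on 2008-09-20), so 2008-11-01 through 2008-11-13; done 2008-11-08, which is between those dates.
Step 3: 75 days after 2008-11-08 (when notice of the special meeting is given) is 2009-01-22; completed 2009-01-20, before the deadline.
Step 4: 18 days after 2009-02-15 (end of the 26-day objection period, which began when the information statement is filed on 2009-01-20) is 2009-03-05; completed 2009-03-03, before the deadline.
Step 5: the window is 9–48 days after 2009-03-03 (when the special meeting is convened), so 2009-03-12 through 2009-04-20; done 2009-04-19 — within the window.
Step 6: 45 days after 2009-04-19 (when the certificate of approval is filed) is 2009-06-03; done 2009-04-22 — timely.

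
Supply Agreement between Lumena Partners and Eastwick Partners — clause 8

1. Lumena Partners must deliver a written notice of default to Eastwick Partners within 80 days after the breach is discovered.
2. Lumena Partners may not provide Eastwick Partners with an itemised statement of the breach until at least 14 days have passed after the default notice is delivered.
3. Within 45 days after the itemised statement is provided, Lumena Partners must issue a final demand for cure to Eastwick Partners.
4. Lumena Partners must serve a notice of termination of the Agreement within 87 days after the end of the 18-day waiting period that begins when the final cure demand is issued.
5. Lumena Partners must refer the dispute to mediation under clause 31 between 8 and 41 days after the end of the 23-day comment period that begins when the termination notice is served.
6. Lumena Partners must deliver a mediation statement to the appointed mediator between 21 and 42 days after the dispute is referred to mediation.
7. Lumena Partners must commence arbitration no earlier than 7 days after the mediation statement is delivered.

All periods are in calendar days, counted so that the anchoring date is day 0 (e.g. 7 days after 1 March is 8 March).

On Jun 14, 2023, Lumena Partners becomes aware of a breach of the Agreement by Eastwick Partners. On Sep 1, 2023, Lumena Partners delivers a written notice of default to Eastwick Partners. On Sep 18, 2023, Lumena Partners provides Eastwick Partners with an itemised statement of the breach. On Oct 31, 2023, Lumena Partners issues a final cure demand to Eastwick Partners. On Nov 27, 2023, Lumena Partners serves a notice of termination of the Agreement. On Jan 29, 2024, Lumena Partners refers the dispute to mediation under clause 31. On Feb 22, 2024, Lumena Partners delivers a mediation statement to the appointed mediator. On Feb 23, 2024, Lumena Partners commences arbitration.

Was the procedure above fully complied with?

No

Step 1 — counting 80 days from Jun 14, 2023 (when the breach is discovered) gives a deadline of Sep 2, 2023; done Sep 1, 2023 — timely.
Step 2 — must wait 14 days from Sep 1, 2023 (when the default notice is delivered), so not before Sep 15, 2023; done Sep 18, 2023, after the minimum wait.
Step 3 — counting 45 days from Sep 18, 2023 (when the itemised statement is provided) gives a deadline of Nov 2, 2023; done Oct 31, 2023 — timely.
Step 4 — counting 87 days from Nov 18, 2023 (end of the 18-day waiting period, which began when the final cure demand is issued on Oct 31, 2023) gives a deadline of Feb 13, 2024; Nov 27, 2023 is within that limit.
Step 5 — 8 and 41 days from Dec 20, 2023 (end of the 23-day comment period, which began when the termination notice is served on Nov 27, 2023) are Dec 28, 2023 and Jan 30, 2024 respectively; done Jan 29, 2024 — within the window.
Step 6 — 21 and 42 days from Jan 29, 2024 (when the dispute is referred to mediation) are Feb 19, 2024 and Mar 11, 2024 respectively; done Feb 22, 2024 — within the window.
Step 7 — must wait 7 days from Feb 22, 2024 (when the mediation statement is delivered), so not before Feb 29, 2024; Feb 23, 2024 is 6 days before the earliest permitted date.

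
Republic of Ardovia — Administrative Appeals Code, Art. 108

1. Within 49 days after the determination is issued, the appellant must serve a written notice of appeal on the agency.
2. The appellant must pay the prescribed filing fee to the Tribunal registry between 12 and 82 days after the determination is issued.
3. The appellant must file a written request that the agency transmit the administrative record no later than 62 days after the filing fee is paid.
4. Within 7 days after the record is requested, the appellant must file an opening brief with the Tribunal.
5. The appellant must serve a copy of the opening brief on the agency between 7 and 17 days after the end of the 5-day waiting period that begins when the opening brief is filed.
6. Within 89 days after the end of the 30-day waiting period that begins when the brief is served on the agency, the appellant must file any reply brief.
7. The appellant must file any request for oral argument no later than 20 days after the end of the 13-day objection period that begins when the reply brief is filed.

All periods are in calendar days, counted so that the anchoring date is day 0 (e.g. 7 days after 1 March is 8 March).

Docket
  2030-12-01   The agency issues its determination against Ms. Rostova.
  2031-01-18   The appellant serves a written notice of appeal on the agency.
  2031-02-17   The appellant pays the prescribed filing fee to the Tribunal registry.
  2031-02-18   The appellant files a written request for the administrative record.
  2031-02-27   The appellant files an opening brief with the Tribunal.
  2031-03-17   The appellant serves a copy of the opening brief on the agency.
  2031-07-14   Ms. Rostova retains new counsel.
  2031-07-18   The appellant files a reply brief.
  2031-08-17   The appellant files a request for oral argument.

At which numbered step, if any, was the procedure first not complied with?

Step 4

Step 1 — counting 49 days from 2030-12-01 (when the determination is issued) gives a deadline of 2031-01-19; done 2031-01-18 — timely.
Step 2 — 12 and 82 days from 2030-12-01 (when the determination is issued) are 2030-12-13 and 2031-02-21 respectively; done 2031-02-17, which is between those dates.
Step 3 — counting 62 days from 2031-02-17 (when the filing fee is paid) gives a deadline of 2031-04-20; 2031-02-18 is within that limit.
Step 4 — counting 7 days from 2031-02-18 (when the record is requested) gives a deadline of 2031-02-25; not done until 2031-02-27, 2 days after the deadline.
The analysis stops there.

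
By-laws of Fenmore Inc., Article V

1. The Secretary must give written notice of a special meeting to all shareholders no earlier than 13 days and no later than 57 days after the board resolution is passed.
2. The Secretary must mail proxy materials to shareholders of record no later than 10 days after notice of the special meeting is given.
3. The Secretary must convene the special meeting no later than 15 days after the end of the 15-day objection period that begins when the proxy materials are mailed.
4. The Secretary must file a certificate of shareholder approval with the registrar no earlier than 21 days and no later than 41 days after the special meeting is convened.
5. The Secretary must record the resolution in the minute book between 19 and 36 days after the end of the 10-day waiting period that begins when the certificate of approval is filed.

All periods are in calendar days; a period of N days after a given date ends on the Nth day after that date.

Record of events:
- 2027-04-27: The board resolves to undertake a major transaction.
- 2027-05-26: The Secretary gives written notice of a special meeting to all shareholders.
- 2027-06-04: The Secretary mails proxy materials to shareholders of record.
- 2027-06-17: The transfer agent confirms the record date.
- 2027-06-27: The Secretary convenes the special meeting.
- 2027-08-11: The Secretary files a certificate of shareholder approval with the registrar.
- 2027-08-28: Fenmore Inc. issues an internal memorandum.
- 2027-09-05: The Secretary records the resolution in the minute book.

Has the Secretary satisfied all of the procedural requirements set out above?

No

Step 1 — 13 and 57 days from 2027-04-27 (when the board resolution is passed) are 2027-05-10 and 2027-06-23 respectively; done 2027-05-26, which is between those dates.
Step 2 — counting 10 days from 2027-05-26 (when notice of the special meeting is given) gives a deadline of 2027-06-05; completed 2027-06-04, before the deadline.
Step 3 — counting 15 days from 2027-06-19 (end of the 15-day objection period, which began when the proxy materials are mailed on 2027-06-04) gives a deadline of 2027-07-04; done 2027-06-27 — timely.
Step 4 — 21 and 41 days from 2027-06-27 (when the special meeting is convened) are 2027-07-18 and 2027-08-07 respectively; done 2027-08-11 — 4 days after the window closed.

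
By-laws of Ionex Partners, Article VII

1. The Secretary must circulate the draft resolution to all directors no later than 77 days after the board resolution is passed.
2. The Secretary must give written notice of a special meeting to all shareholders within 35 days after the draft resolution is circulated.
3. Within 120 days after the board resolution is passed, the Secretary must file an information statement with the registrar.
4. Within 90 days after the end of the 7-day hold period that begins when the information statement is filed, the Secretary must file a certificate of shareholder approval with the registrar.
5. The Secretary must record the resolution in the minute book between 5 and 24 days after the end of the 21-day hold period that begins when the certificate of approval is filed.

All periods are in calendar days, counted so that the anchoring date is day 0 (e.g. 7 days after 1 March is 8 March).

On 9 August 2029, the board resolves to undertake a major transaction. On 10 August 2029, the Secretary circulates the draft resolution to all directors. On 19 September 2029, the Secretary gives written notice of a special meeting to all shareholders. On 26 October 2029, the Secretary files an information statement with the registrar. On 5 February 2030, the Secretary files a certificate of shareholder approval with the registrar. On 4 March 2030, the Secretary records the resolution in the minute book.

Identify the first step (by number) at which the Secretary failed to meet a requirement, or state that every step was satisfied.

Step 1 — counting 77 days from 9 August 2029 (when the board resolution is passed) gives a deadline of 25 October 2029; done 10 August 2029 — timely.
Step 2 — counting 35 days from 10 August 2029 (when the draft resolution is circulated) gives a deadline of 14 September 2029; done 19 September 2029 — 5 days late.

Step 2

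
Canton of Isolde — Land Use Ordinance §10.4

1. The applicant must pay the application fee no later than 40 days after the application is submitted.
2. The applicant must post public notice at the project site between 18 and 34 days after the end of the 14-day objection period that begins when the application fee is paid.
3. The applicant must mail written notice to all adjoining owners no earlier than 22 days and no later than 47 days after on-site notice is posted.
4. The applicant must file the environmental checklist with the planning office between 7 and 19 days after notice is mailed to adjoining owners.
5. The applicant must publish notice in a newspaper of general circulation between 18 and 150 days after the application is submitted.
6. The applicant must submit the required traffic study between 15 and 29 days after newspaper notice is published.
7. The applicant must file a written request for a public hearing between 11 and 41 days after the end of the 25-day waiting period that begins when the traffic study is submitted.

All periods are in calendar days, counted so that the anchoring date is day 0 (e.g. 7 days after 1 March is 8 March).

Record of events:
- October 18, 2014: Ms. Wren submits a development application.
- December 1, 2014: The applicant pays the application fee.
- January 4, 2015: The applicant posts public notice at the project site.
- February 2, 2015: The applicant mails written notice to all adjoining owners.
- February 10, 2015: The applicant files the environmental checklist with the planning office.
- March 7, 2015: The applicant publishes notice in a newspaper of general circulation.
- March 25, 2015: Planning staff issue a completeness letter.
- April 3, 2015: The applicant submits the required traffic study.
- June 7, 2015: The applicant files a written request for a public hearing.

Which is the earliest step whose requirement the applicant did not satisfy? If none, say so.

Step 1: 40 days after October 18, 2014 (when the application is submitted) is November 27, 2014; done December 1, 2014 — 4 days late.

Step 1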